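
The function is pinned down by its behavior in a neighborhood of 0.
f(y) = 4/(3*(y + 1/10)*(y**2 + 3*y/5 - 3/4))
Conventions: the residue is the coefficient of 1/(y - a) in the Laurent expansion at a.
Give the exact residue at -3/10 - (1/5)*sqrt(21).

The residue is 5/6 - (5/126)*sqrt(21).

The factor y**2 + 3*y/5 - 3/4 splits as (y - a)(y - a') with a = -3/10 - (1/5)*sqrt(21), a' = -3/10 + (1/5)*sqrt(21). At the order-1 pole a set g(y) = (y - a)*f(y) = [4/(3*(y + 1/10))] / (y - a').
Simple pole: residue = g(a) at a = -3/10 - (1/5)*sqrt(21), which is 5/6 - (5/126)*sqrt(21).


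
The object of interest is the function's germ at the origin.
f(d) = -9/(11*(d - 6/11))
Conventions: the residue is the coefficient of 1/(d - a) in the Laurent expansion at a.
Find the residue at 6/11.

At the order-1 pole 6/11 set g(d) = (d - (6/11))*f(d) = -9/11.
Simple pole: residue = g(a) at a = 6/11, which is -9/11.

The residue is -9/11.


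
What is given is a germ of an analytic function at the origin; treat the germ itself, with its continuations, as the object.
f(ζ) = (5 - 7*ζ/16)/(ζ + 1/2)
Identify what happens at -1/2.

The point is a pole of order 1.

The denominator factor ζ + 1/2 vanishes at -1/2 and appears to the power 1; the numerator there equals 167/32, nonzero, and no other factor vanishes.
Hence a pole whose order is the multiplicity, 1.


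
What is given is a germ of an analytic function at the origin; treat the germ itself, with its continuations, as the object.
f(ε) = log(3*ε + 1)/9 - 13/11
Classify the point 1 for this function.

The point is a regular point.

There is no denominator, hence no pole anywhere.
Branch term log(1 - ε/(-1/3)): argument at 1 is 4, nonzero, so 1 is not its branch point (a point on a principal cut is still regular for the continued germ).
So the germ continues analytically to 1.


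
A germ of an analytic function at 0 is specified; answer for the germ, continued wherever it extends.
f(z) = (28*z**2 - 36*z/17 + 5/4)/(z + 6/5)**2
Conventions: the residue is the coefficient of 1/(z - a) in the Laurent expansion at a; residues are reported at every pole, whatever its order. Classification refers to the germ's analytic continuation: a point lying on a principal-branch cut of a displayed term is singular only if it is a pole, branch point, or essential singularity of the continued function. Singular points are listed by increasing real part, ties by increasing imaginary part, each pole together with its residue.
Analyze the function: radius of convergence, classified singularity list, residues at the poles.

Radius of convergence at 0: 6/5.
At -6/5: a pole of order 2; residue -5892/85.

Denominator factor (z + 6/5)^2: pole of order 2 at -6/5, modulus 6/5.
The radius of convergence is the smallest modulus among the singular points: 6/5.
At the order-2 pole -6/5 set g(z) = (z - (-6/5))^2*f(z) = 28*z**2 - 36*z/17 + 5/4.
Order-2 pole: residue = g'(a); g'(-6/5) = -5892/85, so the residue is -5892/85.


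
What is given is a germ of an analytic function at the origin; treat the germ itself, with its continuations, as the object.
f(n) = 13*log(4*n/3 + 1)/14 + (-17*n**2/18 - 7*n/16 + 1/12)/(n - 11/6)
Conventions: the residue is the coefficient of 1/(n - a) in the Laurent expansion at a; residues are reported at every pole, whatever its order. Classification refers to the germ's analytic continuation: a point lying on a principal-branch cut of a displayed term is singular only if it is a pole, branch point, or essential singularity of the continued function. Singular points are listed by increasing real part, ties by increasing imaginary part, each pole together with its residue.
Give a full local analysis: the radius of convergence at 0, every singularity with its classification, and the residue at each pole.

Denominator factor (n - 11/6): pole of order 1 at 11/6, modulus 11/6.
Branch term (13/14)*log(1 - n/(-3/4)): its argument vanishes at n = -3/4, a logarithmic branch point, modulus 3/4.
The radius of convergence is the smallest modulus among the singular points: 3/4.
The branch term is analytic at 11/6 and contributes nothing to the residue; only the rational part matters.
At the order-1 pole 11/6 set g(n) = (n - (11/6))*(rational part) = -17*n**2/18 - 7*n/16 + 1/12.
Simple pole: residue = g(a) at a = 11/6, which is -10091/2592.
List the singular points by increasing real part (a conjugate pair: the negative imaginary part first).

Radius of convergence at 0: 3/4.
At -3/4: a logarithmic branch point.
At 11/6: a pole of order 1; residue -10091/2592.


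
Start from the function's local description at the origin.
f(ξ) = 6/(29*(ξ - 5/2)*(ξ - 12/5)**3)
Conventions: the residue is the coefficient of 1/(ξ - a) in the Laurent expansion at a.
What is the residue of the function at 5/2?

The residue is 6000/29.

At the order-1 pole 5/2 set g(ξ) = (ξ - (5/2))*f(ξ) = 6/(29*(ξ - 12/5)**3).
Simple pole: residue = g(a) at a = 5/2, which is 6000/29.


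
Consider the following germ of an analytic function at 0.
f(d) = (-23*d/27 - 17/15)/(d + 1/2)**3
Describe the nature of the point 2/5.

The point is a regular point.

Denominator factors: d + 1/2 = 9/10 at d = 2/5 — none vanishes.
So the germ continues analytically to 2/5.


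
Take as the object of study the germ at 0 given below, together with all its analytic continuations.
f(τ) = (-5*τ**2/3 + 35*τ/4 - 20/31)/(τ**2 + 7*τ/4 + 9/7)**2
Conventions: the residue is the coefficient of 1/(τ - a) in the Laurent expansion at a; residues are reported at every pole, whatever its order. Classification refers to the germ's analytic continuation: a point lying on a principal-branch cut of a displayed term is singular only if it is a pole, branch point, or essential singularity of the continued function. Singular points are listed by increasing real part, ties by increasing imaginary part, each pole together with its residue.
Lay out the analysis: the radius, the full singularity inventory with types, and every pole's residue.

Radius of convergence at 0: (3/7)*sqrt(7).
At (-7/8) - ((1/56)*sqrt(1631))*i: a pole of order 2; residue -((290100/1682959)*sqrt(1631))*i.
At (-7/8) + ((1/56)*sqrt(1631))*i: a pole of order 2; residue ((290100/1682959)*sqrt(1631))*i.


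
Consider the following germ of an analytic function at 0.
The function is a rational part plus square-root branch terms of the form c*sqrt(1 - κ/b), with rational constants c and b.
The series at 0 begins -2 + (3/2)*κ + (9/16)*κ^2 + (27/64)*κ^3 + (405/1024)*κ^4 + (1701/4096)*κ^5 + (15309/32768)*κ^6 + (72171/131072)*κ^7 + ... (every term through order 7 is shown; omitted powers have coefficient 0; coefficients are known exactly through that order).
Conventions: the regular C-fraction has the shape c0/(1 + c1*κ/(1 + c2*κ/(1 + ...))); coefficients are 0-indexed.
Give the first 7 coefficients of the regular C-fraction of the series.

The regular C-fraction coefficients are [-2, 3/4, -9/8, -1/8, -5/8, -9/40, -21/40].

Taylor coefficients (read off): a_0 = -2, a_1 = 3/2, a_2 = 9/16, a_3 = 27/64, a_4 = 405/1024, a_5 = 1701/4096, a_6 = 15309/32768.
c0 = a_0 = -2. Peel one level at a time: if S = 1 + c*κ/S' with S'(0) = 1, then c is the κ-coefficient of S and S' = c*κ/(S - 1).
S_1 = c0/f = 1 + (3/4)*κ + (27/32)*κ^2 + ...; c1 = 3/4.
S_2 = c1*κ/(S_1 - 1) = 1 + (-9/8)*κ + (-9/64)*κ^2 + ...; c2 = -9/8.
S_3 = c2*κ/(S_2 - 1) = 1 + (-1/8)*κ + (-5/64)*κ^2 + ...; c3 = -1/8.
S_4 = c3*κ/(S_3 - 1) = 1 + (-5/8)*κ + (-9/64)*κ^2 + ...; c4 = -5/8.
S_5 = c4*κ/(S_4 - 1) = 1 + (-9/40)*κ + (-189/1600)*κ^2 + ...; c5 = -9/40.
S_6 = c5*κ/(S_5 - 1) = 1 + (-21/40)*κ + ...; c6 = -21/40.


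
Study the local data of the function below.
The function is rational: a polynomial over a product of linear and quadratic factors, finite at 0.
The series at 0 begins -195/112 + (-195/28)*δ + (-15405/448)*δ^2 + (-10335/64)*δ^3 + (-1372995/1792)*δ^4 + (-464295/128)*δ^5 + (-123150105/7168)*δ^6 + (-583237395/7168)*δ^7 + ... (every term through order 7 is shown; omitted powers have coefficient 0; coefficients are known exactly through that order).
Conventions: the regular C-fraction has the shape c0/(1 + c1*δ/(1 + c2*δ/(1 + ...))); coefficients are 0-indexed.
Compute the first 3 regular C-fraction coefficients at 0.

The regular C-fraction coefficients are [-195/112, -4, -15/16].

Taylor coefficients (read off): a_0 = -195/112, a_1 = -195/28, a_2 = -15405/448.
c0 = a_0 = -195/112. Peel one level at a time: if S = 1 + c*δ/S' with S'(0) = 1, then c is the δ-coefficient of S and S' = c*δ/(S - 1).
S_1 = c0/f = 1 + (-4)*δ + (-15/4)*δ^2 + ...; c1 = -4.
S_2 = c1*δ/(S_1 - 1) = 1 + (-15/16)*δ + ...; c2 = -15/16.


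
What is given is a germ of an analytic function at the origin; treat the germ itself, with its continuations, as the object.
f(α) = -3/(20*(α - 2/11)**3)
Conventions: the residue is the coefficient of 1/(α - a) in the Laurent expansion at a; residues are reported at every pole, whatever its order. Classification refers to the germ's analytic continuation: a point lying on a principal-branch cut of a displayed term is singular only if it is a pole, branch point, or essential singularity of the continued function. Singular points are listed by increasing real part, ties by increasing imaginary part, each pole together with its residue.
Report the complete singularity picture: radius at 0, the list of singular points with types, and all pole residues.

Radius of convergence at 0: 2/11.
At 2/11: a pole of order 3; residue 0.

Denominator factor (α - 2/11)^3: pole of order 3 at 2/11, modulus 2/11.
The radius of convergence is the smallest modulus among the singular points: 2/11.
At the order-3 pole 2/11 set g(α) = (α - (2/11))^3*f(α) = -3/20.
Order-3 pole: residue = g''(a)/2; g''(2/11) = 0, so the residue is 0.


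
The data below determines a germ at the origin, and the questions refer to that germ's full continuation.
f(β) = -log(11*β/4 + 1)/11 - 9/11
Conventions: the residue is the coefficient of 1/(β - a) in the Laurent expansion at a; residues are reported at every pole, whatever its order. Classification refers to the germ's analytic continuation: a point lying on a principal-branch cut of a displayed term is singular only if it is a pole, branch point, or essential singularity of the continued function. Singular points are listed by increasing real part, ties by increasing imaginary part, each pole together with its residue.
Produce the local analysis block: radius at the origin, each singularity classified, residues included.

Radius of convergence at 0: 4/11.
At -4/11: a logarithmic branch point.

Branch term (-1/11)*log(1 - β/(-4/11)): its argument vanishes at β = -4/11, a logarithmic branch point, modulus 4/11.
The radius of convergence is the smallest modulus among the singular points: 4/11.


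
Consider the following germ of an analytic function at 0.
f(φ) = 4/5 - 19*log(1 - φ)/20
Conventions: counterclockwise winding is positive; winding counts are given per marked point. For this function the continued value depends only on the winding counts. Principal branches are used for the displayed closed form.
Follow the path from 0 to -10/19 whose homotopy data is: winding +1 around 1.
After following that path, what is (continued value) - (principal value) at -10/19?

Continued minus principal equals -(19/10)*pi*i.

The rational part is single-valued and drops out of the difference; each branch term changes only by its own monodromy.
(-19/20)*log(1 - φ/(1)): each positive loop around 1 adds 2*pi*i to the log, so winding +1 contributes (-19/20)*(1)*2*pi*i = -(19/10)*pi*i.
Summing the contributions at φ = -10/19 gives -(19/10)*pi*i.


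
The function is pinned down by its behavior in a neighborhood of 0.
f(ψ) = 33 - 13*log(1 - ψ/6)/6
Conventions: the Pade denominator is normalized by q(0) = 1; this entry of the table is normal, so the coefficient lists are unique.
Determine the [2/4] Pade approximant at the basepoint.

Taylor coefficients needed (expand at 0): a_0 = 33, a_1 = 13/36, a_2 = 13/432, a_3 = 13/3888, a_4 = 13/31104, a_5 = 13/233280, a_6 = 13/1679616.
Write the denominator as Q(ψ) = 1 + q1*ψ + q2*ψ^2 + q3*ψ^3 + q4*ψ^4. Requiring Q*f - P = O(ψ^7) with deg P <= 2 kills the coefficients of ψ^3..ψ^6 in Q*f:
  ψ^3: a_3 + q1*a_2 + q2*a_1 + q3*a_0 = 0, i.e. 13/3888 + (13/432)*q1 + (13/36)*q2 + (33)*q3 = 0.
  ψ^4: a_4 + q1*a_3 + q2*a_2 + q3*a_1 + q4*a_0 = 0, i.e. 13/31104 + (13/3888)*q1 + (13/432)*q2 + (13/36)*q3 + (33)*q4 = 0.
  ψ^5: a_5 + q1*a_4 + q2*a_3 + q3*a_2 + q4*a_1 = 0, i.e. 13/233280 + (13/31104)*q1 + (13/3888)*q2 + (13/432)*q3 + (13/36)*q4 = 0.
  ψ^6: a_6 + q1*a_5 + q2*a_4 + q3*a_3 + q4*a_2 = 0, i.e. 13/1679616 + (13/233280)*q1 + (13/31104)*q2 + (13/3888)*q3 + (13/432)*q4 = 0.
Solving this linear system: q1 = -115229/508722, q2 = 1090049/91569960, q3 = -6877/274709880, q4 = -5863/19779111360.
The numerator is Q*f truncated at degree 2: P0 = a_0 = 33; P1 = a_1 + q1*a_0 = -21713111/3052332; P2 = a_2 + q1*a_1 + q2*a_0 = 20824873/61046640.

The Pade approximant has numerator coefficients [33, -21713111/3052332, 20824873/61046640]; denominator coefficients [1, -115229/508722, 1090049/91569960, -6877/274709880, -5863/19779111360].


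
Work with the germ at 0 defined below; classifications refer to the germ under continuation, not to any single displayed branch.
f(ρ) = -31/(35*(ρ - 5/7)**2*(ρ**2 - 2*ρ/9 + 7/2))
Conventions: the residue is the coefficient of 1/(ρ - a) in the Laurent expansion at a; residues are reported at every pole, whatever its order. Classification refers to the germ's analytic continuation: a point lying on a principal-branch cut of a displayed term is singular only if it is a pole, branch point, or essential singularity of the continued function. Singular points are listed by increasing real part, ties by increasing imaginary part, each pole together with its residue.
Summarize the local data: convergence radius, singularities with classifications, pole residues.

Radius of convergence at 0: 5/7.
At (1/9) - ((1/18)*sqrt(1130))*i: a pole of order 1; residue (-2077992/57698045) + ((48428541/32599395425)*sqrt(1130))*i.
At (1/9) + ((1/18)*sqrt(1130))*i: a pole of order 1; residue (-2077992/57698045) - ((48428541/32599395425)*sqrt(1130))*i.
At 5/7: a pole of order 2; residue 4155984/57698045.

Denominator factor (ρ**2 - 2*ρ/9 + 7/2): discriminant -1130/81, complex-conjugate roots (1/9) + ((1/18)*sqrt(1130))*i and (1/9) - ((1/18)*sqrt(1130))*i; poles of order 1, moduli (1/2)*sqrt(14) and (1/2)*sqrt(14).
Denominator factor (ρ - 5/7)^2: pole of order 2 at 5/7, modulus 5/7.
The radius of convergence is the smallest modulus among the singular points: 5/7.
The factor ρ**2 - 2*ρ/9 + 7/2 splits as (ρ - a)(ρ - a') with a = (1/9) - ((1/18)*sqrt(1130))*i, a' = (1/9) + ((1/18)*sqrt(1130))*i. At the order-1 pole a set g(ρ) = (ρ - a)*f(ρ) = [-31/(35*(ρ - 5/7)**2)] / (ρ - a').
Simple pole: residue = g(a) at a = (1/9) - ((1/18)*sqrt(1130))*i, which is (-2077992/57698045) + ((48428541/32599395425)*sqrt(1130))*i.
The factor ρ**2 - 2*ρ/9 + 7/2 splits as (ρ - a)(ρ - a') with a = (1/9) + ((1/18)*sqrt(1130))*i, a' = (1/9) - ((1/18)*sqrt(1130))*i. At the order-1 pole a set g(ρ) = (ρ - a)*f(ρ) = [-31/(35*(ρ - 5/7)**2)] / (ρ - a').
Simple pole: residue = g(a) at a = (1/9) + ((1/18)*sqrt(1130))*i, which is (-2077992/57698045) - ((48428541/32599395425)*sqrt(1130))*i.
At the order-2 pole 5/7 set g(ρ) = (ρ - (5/7))^2*f(ρ) = -31/(35*(ρ**2 - 2*ρ/9 + 7/2)).
Order-2 pole: residue = g'(a); g'(5/7) = 4155984/57698045, so the residue is 4155984/57698045.
List the singular points by increasing real part (a conjugate pair: the negative imaginary part first).


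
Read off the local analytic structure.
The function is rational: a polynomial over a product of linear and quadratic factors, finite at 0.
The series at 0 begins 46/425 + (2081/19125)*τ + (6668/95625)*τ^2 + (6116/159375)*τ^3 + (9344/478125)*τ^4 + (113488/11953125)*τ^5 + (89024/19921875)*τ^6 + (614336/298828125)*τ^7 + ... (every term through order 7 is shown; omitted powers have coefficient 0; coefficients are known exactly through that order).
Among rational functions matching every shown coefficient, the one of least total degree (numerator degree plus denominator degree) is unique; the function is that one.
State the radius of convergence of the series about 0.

No rational of total degree below 3 reproduces all 8 coefficients; solving the [1/2] Pade equations on them gives f(τ) = (5*τ/36 + 23/34)/(τ - 5/2)**2, whose expansion matches every shown term.
Denominator factor (τ - 5/2)^2: pole of order 2 at 5/2, modulus 5/2.
The radius of convergence is the smallest modulus among the singular points: 5/2.

The radius of convergence is 5/2.


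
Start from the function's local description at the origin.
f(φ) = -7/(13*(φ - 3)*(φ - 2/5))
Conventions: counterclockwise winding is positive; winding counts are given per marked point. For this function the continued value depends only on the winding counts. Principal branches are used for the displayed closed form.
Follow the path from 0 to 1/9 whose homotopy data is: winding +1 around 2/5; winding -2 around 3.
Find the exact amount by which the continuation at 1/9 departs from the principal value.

The function is rational, hence single-valued: continuing it around any pole returns the same value, so the difference is 0.

Continued minus principal equals 0.


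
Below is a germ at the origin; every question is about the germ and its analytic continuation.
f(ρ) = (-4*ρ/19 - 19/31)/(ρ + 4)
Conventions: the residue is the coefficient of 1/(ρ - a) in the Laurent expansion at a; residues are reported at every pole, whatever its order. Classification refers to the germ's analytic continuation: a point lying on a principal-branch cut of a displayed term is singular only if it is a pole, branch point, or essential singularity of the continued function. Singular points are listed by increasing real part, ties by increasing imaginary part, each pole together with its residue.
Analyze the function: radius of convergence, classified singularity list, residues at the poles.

Radius of convergence at 0: 4.
At -4: a pole of order 1; residue 135/589.

Denominator factor (ρ + 4): pole of order 1 at -4, modulus 4.
The radius of convergence is the smallest modulus among the singular points: 4.
At the order-1 pole -4 set g(ρ) = (ρ - (-4))*f(ρ) = -4*ρ/19 - 19/31.
Simple pole: residue = g(a) at a = -4, which is 135/589.


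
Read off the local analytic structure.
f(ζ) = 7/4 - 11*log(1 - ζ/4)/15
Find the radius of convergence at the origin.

Branch term (-11/15)*log(1 - ζ/(4)): its argument vanishes at ζ = 4, a logarithmic branch point, modulus 4.
The radius of convergence is the smallest modulus among the singular points: 4.

The radius of convergence is 4.


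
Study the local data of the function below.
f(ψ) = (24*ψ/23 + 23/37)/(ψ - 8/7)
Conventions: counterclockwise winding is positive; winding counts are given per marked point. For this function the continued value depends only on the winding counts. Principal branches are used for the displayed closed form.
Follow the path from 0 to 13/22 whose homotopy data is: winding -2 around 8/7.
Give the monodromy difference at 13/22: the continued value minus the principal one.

The function is rational, hence single-valued: continuing it around any pole returns the same value, so the difference is 0.

Continued minus principal equals 0.


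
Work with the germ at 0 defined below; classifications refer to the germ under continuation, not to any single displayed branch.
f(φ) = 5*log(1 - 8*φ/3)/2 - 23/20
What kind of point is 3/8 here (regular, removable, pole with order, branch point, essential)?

The point is a logarithmic branch point.

The term (5/2)*log(1 - φ/(3/8)) has argument 1 - 3/8/(3/8) = 0 at 3/8: a logarithmic (infinitely-sheeted) branch point; the remaining terms are analytic or single-valued there.


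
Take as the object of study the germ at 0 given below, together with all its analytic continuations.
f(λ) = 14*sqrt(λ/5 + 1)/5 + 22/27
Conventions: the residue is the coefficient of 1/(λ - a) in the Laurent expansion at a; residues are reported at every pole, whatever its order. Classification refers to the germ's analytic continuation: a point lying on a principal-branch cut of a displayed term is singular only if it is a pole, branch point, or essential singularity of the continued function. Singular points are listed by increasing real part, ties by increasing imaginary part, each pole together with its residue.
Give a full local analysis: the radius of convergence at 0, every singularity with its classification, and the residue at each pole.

Branch term (14/5)*sqrt(1 - λ/(-5)): its argument vanishes at λ = -5, a square-root branch point, modulus 5.
The radius of convergence is the smallest modulus among the singular points: 5.

Radius of convergence at 0: 5.
At -5: an algebraic (square-root) branch point.


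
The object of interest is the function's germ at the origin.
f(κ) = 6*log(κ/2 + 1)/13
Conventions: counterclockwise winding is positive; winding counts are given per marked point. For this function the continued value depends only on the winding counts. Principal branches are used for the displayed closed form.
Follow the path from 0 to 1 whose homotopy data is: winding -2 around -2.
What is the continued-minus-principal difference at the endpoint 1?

Continued minus principal equals -(24/13)*pi*i.

The rational part is single-valued and drops out of the difference; each branch term changes only by its own monodromy.
(6/13)*log(1 - κ/(-2)): each positive loop around -2 adds 2*pi*i to the log, so winding -2 contributes (6/13)*(-2)*2*pi*i = -(24/13)*pi*i.
Summing the contributions at κ = 1 gives -(24/13)*pi*i.


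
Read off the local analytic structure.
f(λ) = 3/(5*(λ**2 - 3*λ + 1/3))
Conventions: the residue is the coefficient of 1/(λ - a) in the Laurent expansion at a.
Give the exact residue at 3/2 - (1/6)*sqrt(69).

The factor λ**2 - 3*λ + 1/3 splits as (λ - a)(λ - a') with a = 3/2 - (1/6)*sqrt(69), a' = 3/2 + (1/6)*sqrt(69). At the order-1 pole a set g(λ) = (λ - a)*f(λ) = [3/5] / (λ - a').
Simple pole: residue = g(a) at a = 3/2 - (1/6)*sqrt(69), which is -(3/115)*sqrt(69).

The residue is -(3/115)*sqrt(69).


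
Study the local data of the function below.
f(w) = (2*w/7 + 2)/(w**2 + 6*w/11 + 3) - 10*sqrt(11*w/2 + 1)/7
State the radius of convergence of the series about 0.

Denominator factor (w**2 + 6*w/11 + 3): discriminant -1416/121, complex-conjugate roots (-3/11) + ((1/11)*sqrt(354))*i and (-3/11) - ((1/11)*sqrt(354))*i; poles of order 1, moduli sqrt(3) and sqrt(3).
Branch term (-10/7)*sqrt(1 - w/(-2/11)): its argument vanishes at w = -2/11, a square-root branch point, modulus 2/11.
The radius of convergence is the smallest modulus among the singular points: 2/11.

The radius of convergence is 2/11.


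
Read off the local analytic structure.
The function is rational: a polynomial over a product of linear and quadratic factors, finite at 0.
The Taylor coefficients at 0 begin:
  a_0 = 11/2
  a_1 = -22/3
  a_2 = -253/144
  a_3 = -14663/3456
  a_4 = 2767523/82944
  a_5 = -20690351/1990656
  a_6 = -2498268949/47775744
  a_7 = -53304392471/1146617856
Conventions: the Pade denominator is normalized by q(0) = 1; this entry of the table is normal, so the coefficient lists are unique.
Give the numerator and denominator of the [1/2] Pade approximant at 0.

The Pade approximant has numerator coefficients [11/2, -75911/7248]; denominator coefficients [1, -2069/3624, -1601/3624].


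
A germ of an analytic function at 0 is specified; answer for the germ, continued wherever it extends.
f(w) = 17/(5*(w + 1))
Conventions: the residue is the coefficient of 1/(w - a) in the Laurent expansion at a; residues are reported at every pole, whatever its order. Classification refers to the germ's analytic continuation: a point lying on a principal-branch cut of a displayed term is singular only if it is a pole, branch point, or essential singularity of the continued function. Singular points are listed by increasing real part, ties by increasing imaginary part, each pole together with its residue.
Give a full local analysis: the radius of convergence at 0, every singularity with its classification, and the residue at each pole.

Denominator factor (w + 1): pole of order 1 at -1, modulus 1.
The radius of convergence is the smallest modulus among the singular points: 1.
At the order-1 pole -1 set g(w) = (w - (-1))*f(w) = 17/5.
Simple pole: residue = g(a) at a = -1, which is 17/5.

Radius of convergence at 0: 1.
At -1: a pole of order 1; residue 17/5.


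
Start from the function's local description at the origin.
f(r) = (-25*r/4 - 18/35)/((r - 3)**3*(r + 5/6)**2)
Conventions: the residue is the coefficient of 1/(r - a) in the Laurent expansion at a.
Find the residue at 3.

At the order-3 pole 3 set g(r) = (r - (3))^3*f(r) = (-25*r/4 - 18/35)/(r + 5/6)**2.
Order-3 pole: residue = g''(a)/2; g''(3) = -895968/9794435, so the residue is -447984/9794435.

The residue is -447984/9794435.


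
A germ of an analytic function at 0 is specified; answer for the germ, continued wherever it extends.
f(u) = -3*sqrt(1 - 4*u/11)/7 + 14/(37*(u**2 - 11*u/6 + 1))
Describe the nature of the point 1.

Denominator factors: u**2 - 11*u/6 + 1 = 1/6 at u = 1 — none vanishes.
Branch term sqrt(1 - u/(11/4)): argument at 1 is 7/11, nonzero, so 1 is not its branch point (a point on a principal cut is still regular for the continued germ).
So the germ continues analytically to 1.

The point is a regular point.


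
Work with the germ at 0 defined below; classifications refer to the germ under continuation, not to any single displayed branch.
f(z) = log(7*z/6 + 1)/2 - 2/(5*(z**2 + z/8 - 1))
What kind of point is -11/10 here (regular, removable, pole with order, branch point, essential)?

Denominator factors: z**2 + z/8 - 1 = 29/400 at z = -11/10 — none vanishes.
Branch term log(1 - z/(-6/7)): argument at -11/10 is -17/60, nonzero, so -11/10 is not its branch point (a point on a principal cut is still regular for the continued germ).
So the germ continues analytically to -11/10.

The point is a regular point.


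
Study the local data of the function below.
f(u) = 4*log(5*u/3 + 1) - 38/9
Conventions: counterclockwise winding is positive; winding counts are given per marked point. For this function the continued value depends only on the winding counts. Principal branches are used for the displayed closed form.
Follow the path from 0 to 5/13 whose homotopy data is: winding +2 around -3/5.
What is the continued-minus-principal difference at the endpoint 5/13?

Continued minus principal equals (16)*pi*i.

The rational part is single-valued and drops out of the difference; each branch term changes only by its own monodromy.
(4)*log(1 - u/(-3/5)): each positive loop around -3/5 adds 2*pi*i to the log, so winding +2 contributes (4)*(2)*2*pi*i = (16)*pi*i.
Summing the contributions at u = 5/13 gives (16)*pi*i.


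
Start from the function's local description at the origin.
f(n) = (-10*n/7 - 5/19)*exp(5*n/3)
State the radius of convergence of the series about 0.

The factor exp(5*n/3) is entire and contributes no finite singular point.
The polynomial part has no poles.
No finite singular points: the Taylor series at 0 converges everywhere.

The radius of convergence is infinite.


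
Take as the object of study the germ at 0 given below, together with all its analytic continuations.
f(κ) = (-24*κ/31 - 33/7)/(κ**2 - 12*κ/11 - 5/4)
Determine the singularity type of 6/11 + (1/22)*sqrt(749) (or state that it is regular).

The point is a pole of order 1.

The denominator factor κ**2 - 12*κ/11 - 5/4 vanishes at 6/11 + (1/22)*sqrt(749) and appears to the power 1; the numerator there equals -12261/2387 - (12/341)*sqrt(749), nonzero, and no other factor vanishes.
Hence a pole whose order is the multiplicity, 1.


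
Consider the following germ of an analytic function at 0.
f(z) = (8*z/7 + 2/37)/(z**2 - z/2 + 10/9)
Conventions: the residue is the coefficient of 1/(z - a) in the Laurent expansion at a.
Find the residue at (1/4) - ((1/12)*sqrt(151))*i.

The residue is (4/7) + ((528/39109)*sqrt(151))*i.

The factor z**2 - z/2 + 10/9 splits as (z - a)(z - a') with a = (1/4) - ((1/12)*sqrt(151))*i, a' = (1/4) + ((1/12)*sqrt(151))*i. At the order-1 pole a set g(z) = (z - a)*f(z) = [8*z/7 + 2/37] / (z - a').
Simple pole: residue = g(a) at a = (1/4) - ((1/12)*sqrt(151))*i, which is (4/7) + ((528/39109)*sqrt(151))*i.


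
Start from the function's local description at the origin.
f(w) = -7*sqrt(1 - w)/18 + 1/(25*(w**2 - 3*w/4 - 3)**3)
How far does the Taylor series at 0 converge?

Denominator factor (w**2 - 3*w/4 - 3)^3: discriminant 201/16, real irrational roots 3/8 + (1/8)*sqrt(201) and 3/8 - (1/8)*sqrt(201); poles of order 3, moduli 3/8 + (1/8)*sqrt(201) and -3/8 + (1/8)*sqrt(201).
Branch term (-7/18)*sqrt(1 - w/(1)): its argument vanishes at w = 1, a square-root branch point, modulus 1.
The radius of convergence is the smallest modulus among the singular points: 1.

The radius of convergence is 1.


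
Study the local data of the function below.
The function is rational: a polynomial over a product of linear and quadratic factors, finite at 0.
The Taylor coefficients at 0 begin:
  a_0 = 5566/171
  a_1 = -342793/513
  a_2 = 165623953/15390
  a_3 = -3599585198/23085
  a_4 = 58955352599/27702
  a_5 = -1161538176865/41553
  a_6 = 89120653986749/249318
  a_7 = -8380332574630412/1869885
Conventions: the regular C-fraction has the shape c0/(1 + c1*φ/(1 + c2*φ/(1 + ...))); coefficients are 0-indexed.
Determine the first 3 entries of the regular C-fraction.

Taylor coefficients (read off): a_0 = 5566/171, a_1 = -342793/513, a_2 = 165623953/15390.
c0 = a_0 = 5566/171. Peel one level at a time: if S = 1 + c*φ/S' with S'(0) = 1, then c is the φ-coefficient of S and S' = c*φ/(S - 1).
S_1 = c0/f = 1 + (2833/138)*φ + (1441201/15870)*φ^2 + ...; c1 = 2833/138.
S_2 = c1*φ/(S_1 - 1) = 1 + (-1441201/325795)*φ + ...; c2 = -1441201/325795.

The regular C-fraction coefficients are [5566/171, 2833/138, -1441201/325795].


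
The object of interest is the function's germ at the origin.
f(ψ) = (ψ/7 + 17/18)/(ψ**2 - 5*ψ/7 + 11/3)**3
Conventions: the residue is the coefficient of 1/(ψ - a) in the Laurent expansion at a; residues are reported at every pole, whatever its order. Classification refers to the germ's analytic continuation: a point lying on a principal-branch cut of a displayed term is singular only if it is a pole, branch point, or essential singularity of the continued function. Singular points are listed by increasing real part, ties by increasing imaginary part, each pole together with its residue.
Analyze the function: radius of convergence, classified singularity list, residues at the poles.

Radius of convergence at 0: (1/3)*sqrt(33).
At (5/14) - ((1/42)*sqrt(6243))*i: a pole of order 3; residue ((903462/9011897441)*sqrt(6243))*i.
At (5/14) + ((1/42)*sqrt(6243))*i: a pole of order 3; residue -((903462/9011897441)*sqrt(6243))*i.

Denominator factor (ψ**2 - 5*ψ/7 + 11/3)^3: discriminant -2081/147, complex-conjugate roots (5/14) + ((1/42)*sqrt(6243))*i and (5/14) - ((1/42)*sqrt(6243))*i; poles of order 3, moduli (1/3)*sqrt(33) and (1/3)*sqrt(33).
The radius of convergence is the smallest modulus among the singular points: (1/3)*sqrt(33).
The factor ψ**2 - 5*ψ/7 + 11/3 splits as (ψ - a)(ψ - a') with a = (5/14) - ((1/42)*sqrt(6243))*i, a' = (5/14) + ((1/42)*sqrt(6243))*i. At the order-3 pole a set g(ψ) = (ψ - a)^3*f(ψ) = [ψ/7 + 17/18] / (ψ - a')^3.
Order-3 pole: residue = g''(a)/2; g''((5/14) - ((1/42)*sqrt(6243))*i) = ((1806924/9011897441)*sqrt(6243))*i, so the residue is ((903462/9011897441)*sqrt(6243))*i.
The factor ψ**2 - 5*ψ/7 + 11/3 splits as (ψ - a)(ψ - a') with a = (5/14) + ((1/42)*sqrt(6243))*i, a' = (5/14) - ((1/42)*sqrt(6243))*i. At the order-3 pole a set g(ψ) = (ψ - a)^3*f(ψ) = [ψ/7 + 17/18] / (ψ - a')^3.
Order-3 pole: residue = g''(a)/2; g''((5/14) + ((1/42)*sqrt(6243))*i) = -((1806924/9011897441)*sqrt(6243))*i, so the residue is -((903462/9011897441)*sqrt(6243))*i.
List the singular points by increasing real part (a conjugate pair: the negative imaginary part first).


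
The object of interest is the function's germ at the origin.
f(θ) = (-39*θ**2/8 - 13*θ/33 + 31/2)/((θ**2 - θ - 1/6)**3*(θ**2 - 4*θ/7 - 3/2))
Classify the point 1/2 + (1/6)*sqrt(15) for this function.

The denominator factor θ**2 - θ - 1/6 vanishes at 1/2 + (1/6)*sqrt(15) and appears to the power 3; the numerator there equals 1591/132 - (1391/1584)*sqrt(15), nonzero, and no other factor vanishes.
Hence a pole whose order is the multiplicity, 3.

The point is a pole of order 3.


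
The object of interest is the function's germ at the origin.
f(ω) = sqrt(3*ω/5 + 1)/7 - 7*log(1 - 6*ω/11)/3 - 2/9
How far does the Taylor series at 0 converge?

The radius of convergence is 5/3.

Branch term (1/7)*sqrt(1 - ω/(-5/3)): its argument vanishes at ω = -5/3, a square-root branch point, modulus 5/3.
Branch term (-7/3)*log(1 - ω/(11/6)): its argument vanishes at ω = 11/6, a logarithmic branch point, modulus 11/6.
The radius of convergence is the smallest modulus among the singular points: 5/3.


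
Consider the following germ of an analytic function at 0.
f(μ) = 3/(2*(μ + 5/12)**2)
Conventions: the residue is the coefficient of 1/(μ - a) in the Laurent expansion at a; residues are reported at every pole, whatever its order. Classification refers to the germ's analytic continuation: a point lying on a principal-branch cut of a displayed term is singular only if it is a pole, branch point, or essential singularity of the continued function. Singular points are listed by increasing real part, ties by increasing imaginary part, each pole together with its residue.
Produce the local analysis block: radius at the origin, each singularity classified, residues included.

Radius of convergence at 0: 5/12.
At -5/12: a pole of order 2; residue 0.

Denominator factor (μ + 5/12)^2: pole of order 2 at -5/12, modulus 5/12.
The radius of convergence is the smallest modulus among the singular points: 5/12.
At the order-2 pole -5/12 set g(μ) = (μ - (-5/12))^2*f(μ) = 3/2.
Order-2 pole: residue = g'(a); g'(-5/12) = 0, so the residue is 0.


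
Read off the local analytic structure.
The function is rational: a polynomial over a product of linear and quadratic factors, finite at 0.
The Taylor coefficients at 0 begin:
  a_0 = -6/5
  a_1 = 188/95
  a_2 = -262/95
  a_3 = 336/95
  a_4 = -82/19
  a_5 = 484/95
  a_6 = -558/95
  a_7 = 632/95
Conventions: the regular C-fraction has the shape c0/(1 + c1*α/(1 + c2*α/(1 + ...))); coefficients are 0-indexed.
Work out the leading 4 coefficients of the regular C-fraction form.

The regular C-fraction coefficients are [-6/5, 94/57, -1369/5358, 57/94].

Taylor coefficients (read off): a_0 = -6/5, a_1 = 188/95, a_2 = -262/95, a_3 = 336/95.
c0 = a_0 = -6/5. Peel one level at a time: if S = 1 + c*α/S' with S'(0) = 1, then c is the α-coefficient of S and S' = c*α/(S - 1).
S_1 = c0/f = 1 + (94/57)*α + (1369/3249)*α^2 + ...; c1 = 94/57.
S_2 = c1*α/(S_1 - 1) = 1 + (-1369/5358)*α + (1369/8836)*α^2 + ...; c2 = -1369/5358.
S_3 = c2*α/(S_2 - 1) = 1 + (57/94)*α + ...; c3 = 57/94.


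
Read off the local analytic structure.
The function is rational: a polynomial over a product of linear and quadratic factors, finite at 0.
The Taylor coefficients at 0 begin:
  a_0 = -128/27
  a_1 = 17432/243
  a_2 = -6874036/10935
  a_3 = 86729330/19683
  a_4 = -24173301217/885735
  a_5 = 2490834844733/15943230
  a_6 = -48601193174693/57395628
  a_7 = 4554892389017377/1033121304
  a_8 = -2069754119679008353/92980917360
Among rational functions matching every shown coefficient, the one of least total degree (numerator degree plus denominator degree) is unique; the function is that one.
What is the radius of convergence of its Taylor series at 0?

The radius of convergence is 1/4.

No rational of total degree below 7 reproduces all 9 coefficients; solving the [2/5] Pade equations on them gives f(h) = (-13*h**2/30 - 17*h/12 + 4/9)/((h + 1/4)**3*(h**2 + h/3 - 6)), whose expansion matches every shown term.
Denominator factor (h + 1/4)^3: pole of order 3 at -1/4, modulus 1/4.
Denominator factor (h**2 + h/3 - 6): discriminant 217/9, real irrational roots -1/6 + (1/6)*sqrt(217) and -1/6 - (1/6)*sqrt(217); poles of order 1, moduli -1/6 + (1/6)*sqrt(217) and 1/6 + (1/6)*sqrt(217).
The radius of convergence is the smallest modulus among the singular points: 1/4.


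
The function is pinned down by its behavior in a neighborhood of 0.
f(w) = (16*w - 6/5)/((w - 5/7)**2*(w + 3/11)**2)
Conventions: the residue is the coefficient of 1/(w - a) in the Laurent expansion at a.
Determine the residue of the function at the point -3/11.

The residue is 2662121/548720.

At the order-2 pole -3/11 set g(w) = (w - (-3/11))^2*f(w) = (16*w - 6/5)/(w - 5/7)**2.
Order-2 pole: residue = g'(a); g'(-3/11) = 2662121/548720, so the residue is 2662121/548720.


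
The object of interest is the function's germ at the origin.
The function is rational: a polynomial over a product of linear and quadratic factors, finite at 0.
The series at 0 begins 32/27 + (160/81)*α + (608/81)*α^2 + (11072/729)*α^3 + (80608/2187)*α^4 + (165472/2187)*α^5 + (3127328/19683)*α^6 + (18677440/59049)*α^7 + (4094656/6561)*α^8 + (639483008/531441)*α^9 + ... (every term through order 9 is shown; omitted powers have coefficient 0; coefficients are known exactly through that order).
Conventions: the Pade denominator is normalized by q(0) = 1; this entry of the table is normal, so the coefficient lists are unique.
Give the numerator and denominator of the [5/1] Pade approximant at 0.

The Pade approximant has numerator coefficients [32/27, -645248/1256553, 12659072/3769659, -2165920/3769659, 168416416/33926931, -176837824/101780793]; denominator coefficients [1, -97729/46539].


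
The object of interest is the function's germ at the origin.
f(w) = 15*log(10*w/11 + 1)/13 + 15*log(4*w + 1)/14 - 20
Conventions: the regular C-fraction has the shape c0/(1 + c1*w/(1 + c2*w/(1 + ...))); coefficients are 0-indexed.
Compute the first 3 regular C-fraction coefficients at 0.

Taylor coefficients (expand at 0): a_0 = -20, a_1 = 5340/1001, a_2 = -99630/11011.
c0 = a_0 = -20. Peel one level at a time: if S = 1 + c*w/S' with S'(0) = 1, then c is the w-coefficient of S and S' = c*w/(S - 1).
S_1 = c0/f = 1 + (267/1001)*w + (-764055/2004002)*w^2 + ...; c1 = 267/1001.
S_2 = c1*w/(S_1 - 1) = 1 + (254685/178178)*w + ...; c2 = 254685/178178.

The regular C-fraction coefficients are [-20, 267/1001, 254685/178178].


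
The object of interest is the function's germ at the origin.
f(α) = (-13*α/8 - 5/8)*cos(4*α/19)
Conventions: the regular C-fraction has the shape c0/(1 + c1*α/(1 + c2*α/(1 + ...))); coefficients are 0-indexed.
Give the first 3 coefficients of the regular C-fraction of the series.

The regular C-fraction coefficients are [-5/8, -13/5, 61209/23465].

Taylor coefficients (expand at 0): a_0 = -5/8, a_1 = -13/8, a_2 = 5/361.
c0 = a_0 = -5/8. Peel one level at a time: if S = 1 + c*α/S' with S'(0) = 1, then c is the α-coefficient of S and S' = c*α/(S - 1).
S_1 = c0/f = 1 + (-13/5)*α + (61209/9025)*α^2 + ...; c1 = -13/5.
S_2 = c1*α/(S_1 - 1) = 1 + (61209/23465)*α + ...; c2 = 61209/23465.


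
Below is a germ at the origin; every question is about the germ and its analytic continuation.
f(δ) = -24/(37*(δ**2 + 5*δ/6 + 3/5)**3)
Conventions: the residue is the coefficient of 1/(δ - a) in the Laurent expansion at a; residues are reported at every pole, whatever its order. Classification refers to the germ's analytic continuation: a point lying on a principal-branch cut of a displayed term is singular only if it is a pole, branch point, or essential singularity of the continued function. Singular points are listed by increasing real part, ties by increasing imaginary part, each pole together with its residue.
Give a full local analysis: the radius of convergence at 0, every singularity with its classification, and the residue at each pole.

Denominator factor (δ**2 + 5*δ/6 + 3/5)^3: discriminant -307/180, complex-conjugate roots (-5/12) + ((1/60)*sqrt(1535))*i and (-5/12) - ((1/60)*sqrt(1535))*i; poles of order 3, moduli (1/5)*sqrt(15) and (1/5)*sqrt(15).
The radius of convergence is the smallest modulus among the singular points: (1/5)*sqrt(15).
The factor δ**2 + 5*δ/6 + 3/5 splits as (δ - a)(δ - a') with a = (-5/12) - ((1/60)*sqrt(1535))*i, a' = (-5/12) + ((1/60)*sqrt(1535))*i. At the order-3 pole a set g(δ) = (δ - a)^3*f(δ) = [-24/37] / (δ - a')^3.
Order-3 pole: residue = g''(a)/2; g''((-5/12) - ((1/60)*sqrt(1535))*i) = -((55987200/1070574391)*sqrt(1535))*i, so the residue is -((27993600/1070574391)*sqrt(1535))*i.
The factor δ**2 + 5*δ/6 + 3/5 splits as (δ - a)(δ - a') with a = (-5/12) + ((1/60)*sqrt(1535))*i, a' = (-5/12) - ((1/60)*sqrt(1535))*i. At the order-3 pole a set g(δ) = (δ - a)^3*f(δ) = [-24/37] / (δ - a')^3.
Order-3 pole: residue = g''(a)/2; g''((-5/12) + ((1/60)*sqrt(1535))*i) = ((55987200/1070574391)*sqrt(1535))*i, so the residue is ((27993600/1070574391)*sqrt(1535))*i.
List the singular points by increasing real part (a conjugate pair: the negative imaginary part first).

Radius of convergence at 0: (1/5)*sqrt(15).
At (-5/12) - ((1/60)*sqrt(1535))*i: a pole of order 3; residue -((27993600/1070574391)*sqrt(1535))*i.
At (-5/12) + ((1/60)*sqrt(1535))*i: a pole of order 3; residue ((27993600/1070574391)*sqrt(1535))*i.
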